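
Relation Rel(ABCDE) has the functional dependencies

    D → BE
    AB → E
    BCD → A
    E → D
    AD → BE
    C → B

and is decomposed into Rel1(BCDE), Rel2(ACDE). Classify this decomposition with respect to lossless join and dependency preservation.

lossless but not dependency-preserving

Lossless test: (CDE)⁺ = {ABCDE}, which contains all of one fragment — lossless.
Dependency preservation: the restricted closure of {AB} across the fragments never reaches {E}, so AB → E cannot be enforced without a join — not preserved.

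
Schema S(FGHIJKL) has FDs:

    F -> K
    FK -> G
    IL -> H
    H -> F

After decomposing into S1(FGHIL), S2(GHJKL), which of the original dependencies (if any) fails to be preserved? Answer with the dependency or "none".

Check F → K: no single fragment contains all of {FK}, and the restricted closure of {F} across the fragments never reaches {K}.
FK → G is preserved.
IL → H is preserved.
H → F is preserved.

F -> K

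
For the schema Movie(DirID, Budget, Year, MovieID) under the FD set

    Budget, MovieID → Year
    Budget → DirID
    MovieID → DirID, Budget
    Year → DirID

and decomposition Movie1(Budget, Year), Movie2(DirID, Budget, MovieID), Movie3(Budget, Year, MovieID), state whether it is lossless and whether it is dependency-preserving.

Lossless test (chase): Rows 2 and 3 agree on Budget, MovieID; apply Budget, MovieID→Year and equate their Year entries. Rows 1 and 2 agree on Budget; apply Budget→DirID and equate their DirID entries. Rows 1 and 3 agree on Budget; apply Budget→DirID and equate their DirID entries. Row 2 is now all distinguished symbols — the join is lossless.
Dependency preservation: the restricted closure of {Year} across the fragments never reaches {DirID}, so Year → DirID cannot be enforced without a join — not preserved.

lossless but not dependency-preserving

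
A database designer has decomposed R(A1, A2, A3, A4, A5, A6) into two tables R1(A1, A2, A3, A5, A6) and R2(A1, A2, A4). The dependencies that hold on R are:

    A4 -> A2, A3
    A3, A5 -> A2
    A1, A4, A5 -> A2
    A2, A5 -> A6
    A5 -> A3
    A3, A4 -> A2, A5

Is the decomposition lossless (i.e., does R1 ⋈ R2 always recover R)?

Common attributes: R1 ∩ R2 = {A1, A2}.
No dependency enlarges {A1, A2}, so (A1, A2)⁺ = {A1, A2}.
The closure contains neither all of R1 = {A1, A2, A3, A5, A6} nor all of R2 = {A1, A2, A4}, so the common attributes are not a superkey of either fragment. The join is lossy.

No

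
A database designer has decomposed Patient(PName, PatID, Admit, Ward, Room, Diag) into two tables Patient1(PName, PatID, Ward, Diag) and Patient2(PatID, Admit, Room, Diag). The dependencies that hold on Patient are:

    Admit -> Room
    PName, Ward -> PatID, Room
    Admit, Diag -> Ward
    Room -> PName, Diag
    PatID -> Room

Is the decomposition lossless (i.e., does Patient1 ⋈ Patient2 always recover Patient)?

Common attributes: Patient1 ∩ Patient2 = {PatID, Diag}.
Closure of {PatID, Diag}: PatID → Room applies, adding Room; Room → PName, Diag applies, adding PName. So (PatID, Diag)⁺ = {PName, PatID, Room, Diag}.
The closure contains neither all of Patient1 = {PName, PatID, Ward, Diag} nor all of Patient2 = {PatID, Admit, Room, Diag}, so the common attributes are not a superkey of either fragment. The join is lossy.

No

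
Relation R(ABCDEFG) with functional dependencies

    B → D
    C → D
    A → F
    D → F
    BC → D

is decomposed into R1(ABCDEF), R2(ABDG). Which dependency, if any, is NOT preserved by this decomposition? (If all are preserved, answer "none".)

none

B → D lies within R1.
C → D lies within R1.
A → F lies within R1.
D → F lies within R1.
BC → D lies within R1.
Every dependency is enforceable on the fragments, so the decomposition is dependency-preserving.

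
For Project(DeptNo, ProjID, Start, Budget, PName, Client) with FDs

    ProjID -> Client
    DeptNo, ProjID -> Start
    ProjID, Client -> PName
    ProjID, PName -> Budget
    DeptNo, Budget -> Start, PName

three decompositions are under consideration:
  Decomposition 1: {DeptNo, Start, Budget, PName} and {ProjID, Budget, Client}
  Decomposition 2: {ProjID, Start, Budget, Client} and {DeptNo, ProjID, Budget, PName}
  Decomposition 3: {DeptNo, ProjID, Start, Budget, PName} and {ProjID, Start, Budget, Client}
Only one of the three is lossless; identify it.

Decomposition 3

Decomposition 1: common = {Budget}, closure = {Budget} → lossy.
Decomposition 2: common = {ProjID, Budget}, closure = {ProjID, Budget, PName, Client} → lossy.
Decomposition 3: common = {ProjID, Start, Budget}, closure = {ProjID, Start, Budget, PName, Client} → lossless.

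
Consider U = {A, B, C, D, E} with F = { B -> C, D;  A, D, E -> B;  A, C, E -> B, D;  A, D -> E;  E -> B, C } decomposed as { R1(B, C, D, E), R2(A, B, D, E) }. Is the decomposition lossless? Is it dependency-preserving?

Lossless test: (B, D, E)⁺ = {B, C, D, E}, which contains all of one fragment — lossless.
Dependency preservation: A, C, E → B, D is not contained in any single fragment, but the restricted closure of its left-hand side across the fragments still reaches the right-hand side; the remaining FDs each lie inside some fragment. All dependencies are preserved.

lossless and dependency-preserving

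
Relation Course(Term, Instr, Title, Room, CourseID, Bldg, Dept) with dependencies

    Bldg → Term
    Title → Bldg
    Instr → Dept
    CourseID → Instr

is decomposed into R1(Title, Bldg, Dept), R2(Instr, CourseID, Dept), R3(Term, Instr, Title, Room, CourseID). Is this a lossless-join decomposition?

Chase test. Columns are Term, Instr, Title, Room, CourseID, Bldg, Dept; row i has aⱼ where attribute j ∈ Ri, else bᵢⱼ.
Initial tableau (one row per fragment):
  row 1: b11 b12 a3 b14 b15 a6 a7
  row 2: b21 a2 b23 b24 a5 b26 a7
  row 3: a1 a2 a3 a4 a5 b36 b37
Rows 1 and 3 agree on Title; apply Title→Bldg and equate their Bldg entries.
Rows 2 and 3 agree on Instr; apply Instr→Dept and equate their Dept entries.
Rows 1 and 3 agree on Bldg; apply Bldg→Term and equate their Term entries.
Row 3 is now all distinguished symbols — the join is lossless.

Yes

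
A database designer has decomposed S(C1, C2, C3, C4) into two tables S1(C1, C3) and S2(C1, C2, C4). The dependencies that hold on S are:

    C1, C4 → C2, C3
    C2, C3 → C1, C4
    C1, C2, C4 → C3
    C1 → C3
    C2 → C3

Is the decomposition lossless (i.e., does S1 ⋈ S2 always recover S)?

Yes

Common attributes: S1 ∩ S2 = {C1}.
Closure of {C1}: C1 → C3 applies, adding C3. So (C1)⁺ = {C1, C3}.
This closure contains every attribute of S1, so S1 ∩ S2 → S1. The join is lossless.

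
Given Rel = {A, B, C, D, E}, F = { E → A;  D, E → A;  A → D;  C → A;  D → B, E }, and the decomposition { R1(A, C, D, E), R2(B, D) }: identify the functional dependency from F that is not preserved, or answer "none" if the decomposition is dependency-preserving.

E → A lies within R1.
D, E → A lies within R1.
A → D lies within R1.
C → A lies within R1.
D → B, E: restricted closure across fragments reaches B, E.
Every dependency is enforceable on the fragments, so the decomposition is dependency-preserving.

none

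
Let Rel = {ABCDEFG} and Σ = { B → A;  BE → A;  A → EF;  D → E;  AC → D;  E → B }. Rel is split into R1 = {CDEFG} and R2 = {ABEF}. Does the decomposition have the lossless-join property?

Yes

Common attributes: R1 ∩ R2 = {EF}.
Closure of {EF}: E → B applies, adding B; B → A applies, adding A. So (EF)⁺ = {ABEF}.
This closure contains every attribute of R2, so R1 ∩ R2 → R2. The join is lossless.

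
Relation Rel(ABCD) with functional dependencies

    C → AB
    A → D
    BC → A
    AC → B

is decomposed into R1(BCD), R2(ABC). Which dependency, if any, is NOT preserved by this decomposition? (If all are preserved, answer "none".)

Check A → D: no single fragment contains all of {AD}, and the restricted closure of {A} across the fragments never reaches {D}.
C → AB is preserved.
BC → A is preserved.
AC → B is preserved.

A → D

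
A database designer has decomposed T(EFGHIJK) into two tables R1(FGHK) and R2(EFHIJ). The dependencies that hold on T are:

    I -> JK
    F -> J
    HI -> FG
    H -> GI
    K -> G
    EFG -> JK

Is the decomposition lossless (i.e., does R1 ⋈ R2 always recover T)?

Yes

Common attributes: R1 ∩ R2 = {FH}.
Closure of {FH}: F → J applies, adding J; H → GI applies, adding GI; I → JK applies, adding K. So (FH)⁺ = {FGHIJK}.
This closure contains every attribute of R1, so R1 ∩ R2 → R1. The join is lossless.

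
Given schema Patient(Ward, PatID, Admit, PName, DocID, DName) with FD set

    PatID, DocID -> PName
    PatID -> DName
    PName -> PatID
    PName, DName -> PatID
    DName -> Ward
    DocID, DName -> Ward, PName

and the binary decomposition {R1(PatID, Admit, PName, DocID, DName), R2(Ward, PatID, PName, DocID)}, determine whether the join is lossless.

Common attributes: R1 ∩ R2 = {PatID, PName, DocID}.
Closure of {PatID, PName, DocID}: PatID → DName applies, adding DName; DName → Ward applies, adding Ward. So (PatID, PName, DocID)⁺ = {Ward, PatID, PName, DocID, DName}.
This closure contains every attribute of R2, so R1 ∩ R2 → R2. The join is lossless.

Yes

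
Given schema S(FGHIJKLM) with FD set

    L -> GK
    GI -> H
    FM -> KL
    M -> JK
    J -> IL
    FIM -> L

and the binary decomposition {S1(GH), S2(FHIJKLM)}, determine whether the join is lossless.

Common attributes: S1 ∩ S2 = {H}.
No dependency enlarges {H}, so (H)⁺ = {H}.
The closure contains neither all of S1 = {GH} nor all of S2 = {FHIJKLM}, so the common attributes are not a superkey of either fragment. The join is lossy.

No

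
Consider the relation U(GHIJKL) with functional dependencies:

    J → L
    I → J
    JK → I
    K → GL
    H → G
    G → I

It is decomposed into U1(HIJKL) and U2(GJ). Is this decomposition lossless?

Common attributes: U1 ∩ U2 = {J}.
Closure of {J}: J → L applies, adding L. So (J)⁺ = {JL}.
The closure contains neither all of U1 = {HIJKL} nor all of U2 = {GJ}, so the common attributes are not a superkey of either fragment. The join is lossy.

No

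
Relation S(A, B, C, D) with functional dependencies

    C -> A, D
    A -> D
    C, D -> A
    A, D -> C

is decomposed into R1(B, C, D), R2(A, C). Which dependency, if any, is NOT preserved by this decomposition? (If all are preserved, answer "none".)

none

C → A, D: restricted closure across fragments reaches A, D.
A → D: restricted closure across fragments reaches D.
C, D → A: restricted closure across fragments reaches A.
A, D → C: restricted closure across fragments reaches C.
Every dependency is enforceable on the fragments, so the decomposition is dependency-preserving.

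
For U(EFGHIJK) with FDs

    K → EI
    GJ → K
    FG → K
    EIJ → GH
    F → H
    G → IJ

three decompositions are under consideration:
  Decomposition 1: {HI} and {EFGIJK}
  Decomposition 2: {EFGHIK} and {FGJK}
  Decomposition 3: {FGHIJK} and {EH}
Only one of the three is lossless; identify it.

Decomposition 2

Decomposition 1: common = {I}, closure = {I} → lossy.
Decomposition 2: common = {FGK}, closure = {EFGHIJK} → lossless.
Decomposition 3: common = {H}, closure = {H} → lossy.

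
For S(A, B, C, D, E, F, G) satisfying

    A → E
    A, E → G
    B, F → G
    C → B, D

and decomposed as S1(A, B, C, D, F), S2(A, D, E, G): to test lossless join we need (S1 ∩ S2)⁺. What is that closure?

S1 ∩ S2 = {A, D}.
A → E applies, adding E
A, E → G applies, adding G
Closure: {A, D, E, G}.

A, D, E, G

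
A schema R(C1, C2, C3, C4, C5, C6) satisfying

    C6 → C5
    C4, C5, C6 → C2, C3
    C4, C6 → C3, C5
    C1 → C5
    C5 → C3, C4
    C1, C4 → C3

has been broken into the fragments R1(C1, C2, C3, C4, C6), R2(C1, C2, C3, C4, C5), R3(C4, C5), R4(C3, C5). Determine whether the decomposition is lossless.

Chase test. Columns are C1, C2, C3, C4, C5, C6; row i has aⱼ where attribute j ∈ Ri, else bᵢⱼ.
Initial tableau (one row per fragment):
  row 1: a1 a2 a3 a4 b15 a6
  row 2: a1 a2 a3 a4 a5 b26
  row 3: b31 b32 b33 a4 a5 b36
  row 4: b41 b42 a3 b44 a5 b46
Rows 1 and 2 agree on C1; apply C1→C5 and equate their C5 entries.
Rows 1 and 3 agree on C5; apply C5→C3, C4 and equate their C3, C4 entries.
Rows 1 and 4 agree on C5; apply C5→C3, C4 and equate their C3, C4 entries.
Row 1 is now all distinguished symbols — the join is lossless.

Yes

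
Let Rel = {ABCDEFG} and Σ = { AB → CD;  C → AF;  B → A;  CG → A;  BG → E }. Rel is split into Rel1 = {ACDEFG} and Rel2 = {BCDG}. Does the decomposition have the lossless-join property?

Common attributes: Rel1 ∩ Rel2 = {CDG}.
Closure of {CDG}: C → AF applies, adding AF. So (CDG)⁺ = {ACDFG}.
The closure contains neither all of Rel1 = {ACDEFG} nor all of Rel2 = {BCDG}, so the common attributes are not a superkey of either fragment. The join is lossy.

No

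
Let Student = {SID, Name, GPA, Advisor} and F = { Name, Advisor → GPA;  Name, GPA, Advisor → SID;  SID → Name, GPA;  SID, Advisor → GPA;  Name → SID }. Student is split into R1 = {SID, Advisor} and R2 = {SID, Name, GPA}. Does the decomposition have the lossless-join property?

Common attributes: R1 ∩ R2 = {SID}.
Closure of {SID}: SID → Name, GPA applies, adding Name, GPA. So (SID)⁺ = {SID, Name, GPA}.
This closure contains every attribute of R2, so R1 ∩ R2 → R2. The join is lossless.

Yes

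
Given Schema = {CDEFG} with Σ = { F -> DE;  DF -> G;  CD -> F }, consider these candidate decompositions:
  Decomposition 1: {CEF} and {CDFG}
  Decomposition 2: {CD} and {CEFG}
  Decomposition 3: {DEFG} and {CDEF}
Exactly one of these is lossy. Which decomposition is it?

Decomposition 2

Decomposition 1: common = {CF}, closure = {CDEFG} → lossless.
Decomposition 2: common = {C}, closure = {C} → lossy.
Decomposition 3: common = {DEF}, closure = {DEFG} → lossless.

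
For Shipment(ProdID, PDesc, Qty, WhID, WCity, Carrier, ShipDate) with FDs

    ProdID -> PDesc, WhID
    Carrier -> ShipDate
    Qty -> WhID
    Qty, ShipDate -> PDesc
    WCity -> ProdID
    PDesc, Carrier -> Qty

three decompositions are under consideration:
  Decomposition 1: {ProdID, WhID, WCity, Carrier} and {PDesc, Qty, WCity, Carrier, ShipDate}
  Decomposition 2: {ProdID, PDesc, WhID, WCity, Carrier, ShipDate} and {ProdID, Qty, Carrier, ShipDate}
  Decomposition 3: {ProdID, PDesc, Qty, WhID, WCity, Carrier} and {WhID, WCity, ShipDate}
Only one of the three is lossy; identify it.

Decomposition 3

Decomposition 1: common = {WCity, Carrier}, closure = {ProdID, PDesc, Qty, WhID, WCity, Carrier, ShipDate} → lossless.
Decomposition 2: common = {ProdID, Carrier, ShipDate}, closure = {ProdID, PDesc, Qty, WhID, Carrier, ShipDate} → lossless.
Decomposition 3: common = {WhID, WCity}, closure = {ProdID, PDesc, WhID, WCity} → lossy.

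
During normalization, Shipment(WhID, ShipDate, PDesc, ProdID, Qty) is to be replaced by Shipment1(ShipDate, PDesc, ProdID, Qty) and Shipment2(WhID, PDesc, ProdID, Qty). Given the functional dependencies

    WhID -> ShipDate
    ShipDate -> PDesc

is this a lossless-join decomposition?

Common attributes: Shipment1 ∩ Shipment2 = {PDesc, ProdID, Qty}.
No dependency enlarges {PDesc, ProdID, Qty}, so (PDesc, ProdID, Qty)⁺ = {PDesc, ProdID, Qty}.
The closure contains neither all of Shipment1 = {ShipDate, PDesc, ProdID, Qty} nor all of Shipment2 = {WhID, PDesc, ProdID, Qty}, so the common attributes are not a superkey of either fragment. The join is lossy.

No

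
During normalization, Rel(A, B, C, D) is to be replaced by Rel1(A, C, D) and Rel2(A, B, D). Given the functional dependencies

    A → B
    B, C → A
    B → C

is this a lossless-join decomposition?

Common attributes: Rel1 ∩ Rel2 = {A, D}.
Closure of {A, D}: A → B applies, adding B; B → C applies, adding C. So (A, D)⁺ = {A, B, C, D}.
This closure contains every attribute of Rel1, so Rel1 ∩ Rel2 → Rel1. The join is lossless.

Yes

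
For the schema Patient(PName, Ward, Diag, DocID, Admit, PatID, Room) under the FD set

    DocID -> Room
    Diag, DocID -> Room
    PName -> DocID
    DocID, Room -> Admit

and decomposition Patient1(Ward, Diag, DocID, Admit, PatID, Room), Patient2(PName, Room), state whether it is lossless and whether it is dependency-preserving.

lossy and not dependency-preserving

Lossless test: (Room)⁺ = {Room}, which is a superkey of neither fragment — lossy.
Dependency preservation: the restricted closure of {PName} across the fragments never reaches {DocID}, so PName → DocID cannot be enforced without a join — not preserved.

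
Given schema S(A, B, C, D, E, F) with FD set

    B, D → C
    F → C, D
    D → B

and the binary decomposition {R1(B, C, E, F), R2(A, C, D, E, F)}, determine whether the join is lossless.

Common attributes: R1 ∩ R2 = {C, E, F}.
Closure of {C, E, F}: F → C, D applies, adding D; D → B applies, adding B. So (C, E, F)⁺ = {B, C, D, E, F}.
This closure contains every attribute of R1, so R1 ∩ R2 → R1. The join is lossless.

Yes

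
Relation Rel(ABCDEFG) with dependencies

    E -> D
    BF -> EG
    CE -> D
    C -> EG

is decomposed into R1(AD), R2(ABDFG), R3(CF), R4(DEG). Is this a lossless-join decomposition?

No

Chase test. Columns are ABCDEFG; row i has aⱼ where attribute j ∈ Ri, else bᵢⱼ.
Initial tableau (one row per fragment):
  row 1: a1 b12 b13 a4 b15 b16 b17
  row 2: a1 a2 b23 a4 b25 a6 a7
  row 3: b31 b32 a3 b34 b35 a6 b37
  row 4: b41 b42 b43 a4 a5 b46 a7
No row becomes fully distinguished — the join is lossy.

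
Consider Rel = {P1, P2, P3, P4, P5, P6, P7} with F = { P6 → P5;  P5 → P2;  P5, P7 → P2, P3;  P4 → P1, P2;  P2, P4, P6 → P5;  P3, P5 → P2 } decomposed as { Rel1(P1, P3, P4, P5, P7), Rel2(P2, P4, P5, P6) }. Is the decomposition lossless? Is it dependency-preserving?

Lossless test: (P4, P5)⁺ = {P1, P2, P4, P5}, which is a superkey of neither fragment — lossy.
Dependency preservation: P5, P7 → P2, P3; P4 → P1, P2; P3, P5 → P2 are not contained in any single fragment, but the restricted closure of each left-hand side across the fragments still reaches the right-hand side; the remaining FDs each lie inside some fragment. All dependencies are preserved.

lossy but dependency-preserving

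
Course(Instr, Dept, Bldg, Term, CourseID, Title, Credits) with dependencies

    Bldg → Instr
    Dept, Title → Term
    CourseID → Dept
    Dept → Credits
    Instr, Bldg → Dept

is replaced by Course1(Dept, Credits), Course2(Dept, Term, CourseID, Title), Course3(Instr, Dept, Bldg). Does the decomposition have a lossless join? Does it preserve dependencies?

lossy but dependency-preserving

Lossless test (chase): Rows 1 and 2 agree on Dept; apply Dept→Credits and equate their Credits entries. Rows 1 and 3 agree on Dept; apply Dept→Credits and equate their Credits entries. No row becomes fully distinguished — the join is lossy.
Dependency preservation: every FD's attributes lie within a single fragment, so each can be enforced locally — preserved.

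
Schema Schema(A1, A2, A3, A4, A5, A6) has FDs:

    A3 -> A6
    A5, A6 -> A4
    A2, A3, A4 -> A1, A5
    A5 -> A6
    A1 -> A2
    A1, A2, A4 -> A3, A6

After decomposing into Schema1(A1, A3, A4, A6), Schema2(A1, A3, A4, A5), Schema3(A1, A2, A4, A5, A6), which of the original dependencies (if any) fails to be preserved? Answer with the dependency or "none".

Check A2, A3, A4 → A1, A5: no single fragment contains all of {A1, A2, A3, A4, A5}, and the restricted closure of {A2, A3, A4} across the fragments never reaches {A1, A5}.
A3 → A6 is preserved.
A5, A6 → A4 is preserved.
A5 → A6 is preserved.
A1 → A2 is preserved.
A1, A2, A4 → A3, A6 is preserved.

A2, A3, A4 -> A1, A5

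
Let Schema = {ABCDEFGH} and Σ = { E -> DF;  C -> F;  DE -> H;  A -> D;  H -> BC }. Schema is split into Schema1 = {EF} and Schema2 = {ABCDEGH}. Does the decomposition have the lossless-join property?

Common attributes: Schema1 ∩ Schema2 = {E}.
Closure of {E}: E → DF applies, adding DF; DE → H applies, adding H; H → BC applies, adding BC. So (E)⁺ = {BCDEFH}.
This closure contains every attribute of Schema1, so Schema1 ∩ Schema2 → Schema1. The join is lossless.

Yes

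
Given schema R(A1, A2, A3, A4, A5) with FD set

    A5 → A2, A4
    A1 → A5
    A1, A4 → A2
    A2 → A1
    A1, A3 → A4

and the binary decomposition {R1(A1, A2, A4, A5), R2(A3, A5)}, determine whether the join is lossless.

Common attributes: R1 ∩ R2 = {A5}.
Closure of {A5}: A5 → A2, A4 applies, adding A2, A4; A2 → A1 applies, adding A1. So (A5)⁺ = {A1, A2, A4, A5}.
This closure contains every attribute of R1, so R1 ∩ R2 → R1. The join is lossless.

Yes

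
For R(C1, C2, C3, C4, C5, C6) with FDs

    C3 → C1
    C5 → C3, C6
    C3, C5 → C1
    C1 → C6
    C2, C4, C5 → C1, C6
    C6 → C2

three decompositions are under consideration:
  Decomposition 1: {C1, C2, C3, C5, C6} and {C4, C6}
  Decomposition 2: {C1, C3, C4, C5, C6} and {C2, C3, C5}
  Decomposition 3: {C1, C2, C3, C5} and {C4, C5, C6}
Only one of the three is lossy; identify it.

Decomposition 1: common = {C6}, closure = {C2, C6} → lossy.
Decomposition 2: common = {C3, C5}, closure = {C1, C2, C3, C5, C6} → lossless.
Decomposition 3: common = {C5}, closure = {C1, C2, C3, C5, C6} → lossless.

Decomposition 1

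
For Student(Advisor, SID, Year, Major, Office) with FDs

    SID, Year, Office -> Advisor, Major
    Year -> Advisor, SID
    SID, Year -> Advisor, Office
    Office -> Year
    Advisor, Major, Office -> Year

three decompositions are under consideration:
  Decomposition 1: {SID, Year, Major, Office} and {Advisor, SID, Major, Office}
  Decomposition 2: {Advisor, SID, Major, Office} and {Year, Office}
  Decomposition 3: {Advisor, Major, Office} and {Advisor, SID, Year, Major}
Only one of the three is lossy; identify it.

Decomposition 1: common = {SID, Major, Office}, closure = {Advisor, SID, Year, Major, Office} → lossless.
Decomposition 2: common = {Office}, closure = {Advisor, SID, Year, Major, Office} → lossless.
Decomposition 3: common = {Advisor, Major}, closure = {Advisor, Major} → lossy.

Decomposition 3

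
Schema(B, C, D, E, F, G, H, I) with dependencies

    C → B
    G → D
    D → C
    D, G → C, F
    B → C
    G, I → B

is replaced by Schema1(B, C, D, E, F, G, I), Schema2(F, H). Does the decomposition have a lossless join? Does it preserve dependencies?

Lossless test: (F)⁺ = {F}, which is a superkey of neither fragment — lossy.
Dependency preservation: every FD's attributes lie within a single fragment, so each can be enforced locally — preserved.

lossy but dependency-preserving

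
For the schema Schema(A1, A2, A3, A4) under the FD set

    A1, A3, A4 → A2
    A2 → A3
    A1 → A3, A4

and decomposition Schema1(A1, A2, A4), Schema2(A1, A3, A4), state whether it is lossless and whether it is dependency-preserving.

lossless but not dependency-preserving

Lossless test: (A1, A4)⁺ = {A1, A2, A3, A4}, which contains all of one fragment — lossless.
Dependency preservation: the restricted closure of {A2} across the fragments never reaches {A3}, so A2 → A3 cannot be enforced without a join — not preserved.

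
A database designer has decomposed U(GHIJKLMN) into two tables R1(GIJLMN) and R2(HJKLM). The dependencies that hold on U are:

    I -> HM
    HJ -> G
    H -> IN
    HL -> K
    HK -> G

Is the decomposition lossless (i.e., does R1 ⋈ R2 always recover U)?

Common attributes: R1 ∩ R2 = {JLM}.
No dependency enlarges {JLM}, so (JLM)⁺ = {JLM}.
The closure contains neither all of R1 = {GIJLMN} nor all of R2 = {HJKLM}, so the common attributes are not a superkey of either fragment. The join is lossy.

No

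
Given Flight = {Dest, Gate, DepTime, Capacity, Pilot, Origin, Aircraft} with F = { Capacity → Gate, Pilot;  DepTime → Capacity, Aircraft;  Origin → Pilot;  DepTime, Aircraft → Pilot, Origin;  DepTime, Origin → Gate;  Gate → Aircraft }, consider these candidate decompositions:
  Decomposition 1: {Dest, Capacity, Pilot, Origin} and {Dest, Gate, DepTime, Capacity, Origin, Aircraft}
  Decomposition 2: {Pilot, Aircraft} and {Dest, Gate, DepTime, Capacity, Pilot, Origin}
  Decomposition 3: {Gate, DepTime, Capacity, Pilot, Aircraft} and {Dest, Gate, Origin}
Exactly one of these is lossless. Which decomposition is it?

Decomposition 1: common = {Dest, Capacity, Origin}, closure = {Dest, Gate, Capacity, Pilot, Origin, Aircraft} → lossless.
Decomposition 2: common = {Pilot}, closure = {Pilot} → lossy.
Decomposition 3: common = {Gate}, closure = {Gate, Aircraft} → lossy.

Decomposition 1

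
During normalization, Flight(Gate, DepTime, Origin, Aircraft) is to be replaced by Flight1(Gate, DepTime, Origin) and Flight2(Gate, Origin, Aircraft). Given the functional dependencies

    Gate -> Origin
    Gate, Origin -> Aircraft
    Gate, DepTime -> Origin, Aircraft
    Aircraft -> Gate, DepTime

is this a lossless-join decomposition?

Common attributes: Flight1 ∩ Flight2 = {Gate, Origin}.
Closure of {Gate, Origin}: Gate, Origin → Aircraft applies, adding Aircraft; Aircraft → Gate, DepTime applies, adding DepTime. So (Gate, Origin)⁺ = {Gate, DepTime, Origin, Aircraft}.
This closure contains every attribute of Flight1, so Flight1 ∩ Flight2 → Flight1. The join is lossless.

Yes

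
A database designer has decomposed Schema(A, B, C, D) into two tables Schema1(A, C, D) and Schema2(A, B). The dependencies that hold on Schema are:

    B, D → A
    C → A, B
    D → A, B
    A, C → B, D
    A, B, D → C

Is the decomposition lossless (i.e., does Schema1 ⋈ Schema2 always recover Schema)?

Common attributes: Schema1 ∩ Schema2 = {A}.
No dependency enlarges {A}, so (A)⁺ = {A}.
The closure contains neither all of Schema1 = {A, C, D} nor all of Schema2 = {A, B}, so the common attributes are not a superkey of either fragment. The join is lossy.

No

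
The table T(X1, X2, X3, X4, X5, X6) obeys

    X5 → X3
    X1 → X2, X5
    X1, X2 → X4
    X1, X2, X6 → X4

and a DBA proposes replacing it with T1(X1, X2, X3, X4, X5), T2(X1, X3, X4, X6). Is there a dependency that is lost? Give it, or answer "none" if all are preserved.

none

X5 → X3 lies within T1.
X1 → X2, X5 lies within T1.
X1, X2 → X4 lies within T1.
X1, X2, X6 → X4: restricted closure across fragments reaches X4.
Every dependency is enforceable on the fragments, so the decomposition is dependency-preserving.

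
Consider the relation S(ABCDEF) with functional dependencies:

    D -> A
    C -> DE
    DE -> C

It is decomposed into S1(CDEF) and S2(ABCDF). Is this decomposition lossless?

Yes

Common attributes: S1 ∩ S2 = {CDF}.
Closure of {CDF}: D → A applies, adding A; C → DE applies, adding E. So (CDF)⁺ = {ACDEF}.
This closure contains every attribute of S1, so S1 ∩ S2 → S1. The join is lossless.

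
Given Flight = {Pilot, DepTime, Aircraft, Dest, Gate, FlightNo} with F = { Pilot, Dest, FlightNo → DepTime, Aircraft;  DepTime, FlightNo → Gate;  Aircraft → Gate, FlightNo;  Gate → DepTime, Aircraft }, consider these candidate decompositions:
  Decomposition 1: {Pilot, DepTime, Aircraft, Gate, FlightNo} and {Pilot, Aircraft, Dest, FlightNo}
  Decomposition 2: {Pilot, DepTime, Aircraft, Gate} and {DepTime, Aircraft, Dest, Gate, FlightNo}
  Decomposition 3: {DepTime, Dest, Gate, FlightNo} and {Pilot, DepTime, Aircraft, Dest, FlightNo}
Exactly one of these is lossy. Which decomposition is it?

Decomposition 2

Decomposition 1: common = {Pilot, Aircraft, FlightNo}, closure = {Pilot, DepTime, Aircraft, Gate, FlightNo} → lossless.
Decomposition 2: common = {DepTime, Aircraft, Gate}, closure = {DepTime, Aircraft, Gate, FlightNo} → lossy.
Decomposition 3: common = {DepTime, Dest, FlightNo}, closure = {DepTime, Aircraft, Dest, Gate, FlightNo} → lossless.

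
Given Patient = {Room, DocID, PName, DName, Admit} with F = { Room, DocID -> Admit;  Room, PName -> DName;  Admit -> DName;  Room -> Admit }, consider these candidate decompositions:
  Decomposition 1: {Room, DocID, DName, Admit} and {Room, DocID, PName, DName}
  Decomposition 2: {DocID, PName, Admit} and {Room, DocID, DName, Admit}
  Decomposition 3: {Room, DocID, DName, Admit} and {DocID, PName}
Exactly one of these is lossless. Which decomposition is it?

Decomposition 1: common = {Room, DocID, DName}, closure = {Room, DocID, DName, Admit} → lossless.
Decomposition 2: common = {DocID, Admit}, closure = {DocID, DName, Admit} → lossy.
Decomposition 3: common = {DocID}, closure = {DocID} → lossy.

Decomposition 1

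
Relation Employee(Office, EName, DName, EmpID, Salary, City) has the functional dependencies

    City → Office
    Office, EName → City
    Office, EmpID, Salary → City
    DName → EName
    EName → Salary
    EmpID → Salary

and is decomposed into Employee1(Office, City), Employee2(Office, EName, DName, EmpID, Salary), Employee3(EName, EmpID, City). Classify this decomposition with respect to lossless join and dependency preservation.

Lossless test (chase): Rows 1 and 3 agree on City; apply City→Office and equate their Office entries. Rows 2 and 3 agree on Office, EName; apply Office, EName→City and equate their City entries. Rows 2 and 3 agree on EName; apply EName→Salary and equate their Salary entries. Row 2 is now all distinguished symbols — the join is lossless.
Dependency preservation: the restricted closure of {Office, EName} across the fragments never reaches {City}, so Office, EName → City cannot be enforced without a join — not preserved.

lossless but not dependency-preserving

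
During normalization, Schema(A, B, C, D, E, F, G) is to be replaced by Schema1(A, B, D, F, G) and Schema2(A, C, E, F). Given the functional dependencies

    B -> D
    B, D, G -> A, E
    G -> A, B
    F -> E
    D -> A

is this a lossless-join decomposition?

No

Common attributes: Schema1 ∩ Schema2 = {A, F}.
Closure of {A, F}: F → E applies, adding E. So (A, F)⁺ = {A, E, F}.
The closure contains neither all of Schema1 = {A, B, D, F, G} nor all of Schema2 = {A, C, E, F}, so the common attributes are not a superkey of either fragment. The join is lossy.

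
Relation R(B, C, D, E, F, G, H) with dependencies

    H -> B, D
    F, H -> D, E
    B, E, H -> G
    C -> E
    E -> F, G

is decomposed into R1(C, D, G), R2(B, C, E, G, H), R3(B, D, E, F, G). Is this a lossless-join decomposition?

Chase test. Columns are B, C, D, E, F, G, H; row i has aⱼ where attribute j ∈ Ri, else bᵢⱼ.
Initial tableau (one row per fragment):
  row 1: b11 a2 a3 b14 b15 a6 b17
  row 2: a1 a2 b23 a4 b25 a6 a7
  row 3: a1 b32 a3 a4 a5 a6 b37
Rows 1 and 2 agree on C; apply C→E and equate their E entries.
Rows 1 and 2 agree on E; apply E→F, G and equate their F, G entries.
Rows 1 and 3 agree on E; apply E→F, G and equate their F, G entries.
No row becomes fully distinguished — the join is lossy.

No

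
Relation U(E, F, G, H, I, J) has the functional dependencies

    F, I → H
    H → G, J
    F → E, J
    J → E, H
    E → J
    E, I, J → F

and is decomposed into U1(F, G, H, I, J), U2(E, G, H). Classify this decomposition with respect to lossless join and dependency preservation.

Lossless test: (G, H)⁺ = {E, G, H, J}, which contains all of one fragment — lossless.
Dependency preservation: F → E, J; J → E, H; E → J; E, I, J → F are not contained in any single fragment, but the restricted closure of each left-hand side across the fragments still reaches the right-hand side; the remaining FDs each lie inside some fragment. All dependencies are preserved.

lossless and dependency-preserving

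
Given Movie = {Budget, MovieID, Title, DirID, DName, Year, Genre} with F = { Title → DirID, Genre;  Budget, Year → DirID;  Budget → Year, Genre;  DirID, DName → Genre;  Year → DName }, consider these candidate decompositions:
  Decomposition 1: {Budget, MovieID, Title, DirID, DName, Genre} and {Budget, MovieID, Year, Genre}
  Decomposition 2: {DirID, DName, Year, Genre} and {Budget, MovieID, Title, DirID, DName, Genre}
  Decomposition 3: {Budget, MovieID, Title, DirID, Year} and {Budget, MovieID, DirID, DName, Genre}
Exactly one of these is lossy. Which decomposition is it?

Decomposition 2

Decomposition 1: common = {Budget, MovieID, Genre}, closure = {Budget, MovieID, DirID, DName, Year, Genre} → lossless.
Decomposition 2: common = {DirID, DName, Genre}, closure = {DirID, DName, Genre} → lossy.
Decomposition 3: common = {Budget, MovieID, DirID}, closure = {Budget, MovieID, DirID, DName, Year, Genre} → lossless.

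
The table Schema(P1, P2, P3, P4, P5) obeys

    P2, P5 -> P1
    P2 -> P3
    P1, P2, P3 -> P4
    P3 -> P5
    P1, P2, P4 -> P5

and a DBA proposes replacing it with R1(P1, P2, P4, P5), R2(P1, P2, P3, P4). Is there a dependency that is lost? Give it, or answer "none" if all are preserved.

Check P3 → P5: no single fragment contains all of {P3, P5}, and the restricted closure of {P3} across the fragments never reaches {P5}.
P2, P5 → P1 is preserved.
P2 → P3 is preserved.
P1, P2, P3 → P4 is preserved.
P1, P2, P4 → P5 is preserved.

P3 -> P5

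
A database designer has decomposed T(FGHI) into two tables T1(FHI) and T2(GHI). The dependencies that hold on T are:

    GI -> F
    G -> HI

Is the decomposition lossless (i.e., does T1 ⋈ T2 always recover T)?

Common attributes: T1 ∩ T2 = {HI}.
No dependency enlarges {HI}, so (HI)⁺ = {HI}.
The closure contains neither all of T1 = {FHI} nor all of T2 = {GHI}, so the common attributes are not a superkey of either fragment. The join is lossy.

No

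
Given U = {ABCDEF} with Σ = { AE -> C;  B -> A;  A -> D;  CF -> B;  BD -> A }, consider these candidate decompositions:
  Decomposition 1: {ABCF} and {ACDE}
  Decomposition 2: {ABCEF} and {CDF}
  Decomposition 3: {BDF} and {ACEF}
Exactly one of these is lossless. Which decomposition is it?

Decomposition 2

Decomposition 1: common = {AC}, closure = {ACD} → lossy.
Decomposition 2: common = {CF}, closure = {ABCDF} → lossless.
Decomposition 3: common = {F}, closure = {F} → lossy.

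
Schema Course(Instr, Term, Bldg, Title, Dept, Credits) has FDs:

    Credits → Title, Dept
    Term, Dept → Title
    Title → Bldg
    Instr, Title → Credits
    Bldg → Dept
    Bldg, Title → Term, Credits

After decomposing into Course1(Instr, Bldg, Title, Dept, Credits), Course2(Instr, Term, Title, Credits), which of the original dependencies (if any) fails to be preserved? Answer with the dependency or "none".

Term, Dept → Title

Check Term, Dept → Title: no single fragment contains all of {Term, Title, Dept}, and the restricted closure of {Term, Dept} across the fragments never reaches {Title}.
Credits → Title, Dept is preserved.
Title → Bldg is preserved.
Instr, Title → Credits is preserved.
Bldg → Dept is preserved.
Bldg, Title → Term, Credits is preserved.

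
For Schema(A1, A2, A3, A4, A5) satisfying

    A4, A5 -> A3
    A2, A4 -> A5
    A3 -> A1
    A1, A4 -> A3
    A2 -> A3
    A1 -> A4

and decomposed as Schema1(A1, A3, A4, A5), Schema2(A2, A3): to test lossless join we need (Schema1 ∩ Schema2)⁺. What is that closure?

Schema1 ∩ Schema2 = {A3}.
A3 → A1 applies, adding A1
A1 → A4 applies, adding A4
Closure: {A1, A3, A4}.

A1, A3, A4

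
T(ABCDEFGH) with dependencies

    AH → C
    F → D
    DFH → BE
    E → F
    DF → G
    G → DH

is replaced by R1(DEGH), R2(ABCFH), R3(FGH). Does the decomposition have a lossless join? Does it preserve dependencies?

Lossless test (chase): Rows 2 and 3 agree on F; apply F→D and equate their D entries. Rows 2 and 3 agree on DFH; apply DFH→BE and equate their BE entries. Rows 2 and 3 agree on DF; apply DF→G and equate their G entries. Rows 1 and 2 agree on G; apply G→DH and equate their DH entries. No row becomes fully distinguished — the join is lossy.
Dependency preservation: the restricted closure of {DFH} across the fragments never reaches {BE}, so DFH → BE cannot be enforced without a join — not preserved.

lossy and not dependency-preserving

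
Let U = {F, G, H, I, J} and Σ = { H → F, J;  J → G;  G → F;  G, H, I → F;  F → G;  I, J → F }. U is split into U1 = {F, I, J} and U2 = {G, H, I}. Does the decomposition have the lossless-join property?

No

Common attributes: U1 ∩ U2 = {I}.
No dependency enlarges {I}, so (I)⁺ = {I}.
The closure contains neither all of U1 = {F, I, J} nor all of U2 = {G, H, I}, so the common attributes are not a superkey of either fragment. The join is lossy.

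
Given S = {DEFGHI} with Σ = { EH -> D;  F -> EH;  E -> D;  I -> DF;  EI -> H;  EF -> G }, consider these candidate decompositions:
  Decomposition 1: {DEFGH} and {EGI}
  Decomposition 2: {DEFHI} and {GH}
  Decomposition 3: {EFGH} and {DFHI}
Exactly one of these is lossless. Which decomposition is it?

Decomposition 3

Decomposition 1: common = {EG}, closure = {DEG} → lossy.
Decomposition 2: common = {H}, closure = {H} → lossy.
Decomposition 3: common = {FH}, closure = {DEFGH} → lossless.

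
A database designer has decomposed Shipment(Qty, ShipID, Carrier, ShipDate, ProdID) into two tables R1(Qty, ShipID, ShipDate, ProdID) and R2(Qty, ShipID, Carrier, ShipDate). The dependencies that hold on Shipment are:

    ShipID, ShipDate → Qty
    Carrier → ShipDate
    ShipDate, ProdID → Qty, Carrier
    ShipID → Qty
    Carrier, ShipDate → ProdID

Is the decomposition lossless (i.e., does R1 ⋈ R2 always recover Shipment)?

No

Common attributes: R1 ∩ R2 = {Qty, ShipID, ShipDate}.
No dependency enlarges {Qty, ShipID, ShipDate}, so (Qty, ShipID, ShipDate)⁺ = {Qty, ShipID, ShipDate}.
The closure contains neither all of R1 = {Qty, ShipID, ShipDate, ProdID} nor all of R2 = {Qty, ShipID, Carrier, ShipDate}, so the common attributes are not a superkey of either fragment. The join is lossy.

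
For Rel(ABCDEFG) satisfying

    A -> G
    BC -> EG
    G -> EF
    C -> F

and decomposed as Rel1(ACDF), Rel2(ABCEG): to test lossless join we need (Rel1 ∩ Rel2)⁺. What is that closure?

Rel1 ∩ Rel2 = {AC}.
A → G applies, adding G
G → EF applies, adding EF
Closure: {ACEFG}.

ACEFG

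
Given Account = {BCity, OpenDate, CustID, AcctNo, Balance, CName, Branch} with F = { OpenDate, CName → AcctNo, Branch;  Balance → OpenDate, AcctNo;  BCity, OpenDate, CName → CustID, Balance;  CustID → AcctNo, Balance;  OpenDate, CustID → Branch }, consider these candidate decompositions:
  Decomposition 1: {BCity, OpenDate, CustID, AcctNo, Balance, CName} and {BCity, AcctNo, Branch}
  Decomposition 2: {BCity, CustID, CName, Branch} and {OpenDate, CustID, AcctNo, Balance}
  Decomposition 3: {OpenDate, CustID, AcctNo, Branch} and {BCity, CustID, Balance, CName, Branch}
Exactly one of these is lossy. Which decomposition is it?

Decomposition 1: common = {BCity, AcctNo}, closure = {BCity, AcctNo} → lossy.
Decomposition 2: common = {CustID}, closure = {OpenDate, CustID, AcctNo, Balance, Branch} → lossless.
Decomposition 3: common = {CustID, Branch}, closure = {OpenDate, CustID, AcctNo, Balance, Branch} → lossless.

Decomposition 1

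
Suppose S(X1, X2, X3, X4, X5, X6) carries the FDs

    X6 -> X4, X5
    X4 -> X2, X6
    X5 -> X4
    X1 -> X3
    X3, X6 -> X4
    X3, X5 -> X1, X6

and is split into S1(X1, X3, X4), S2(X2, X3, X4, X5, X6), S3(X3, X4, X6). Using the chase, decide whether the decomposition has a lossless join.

Yes

Chase test. Columns are X1, X2, X3, X4, X5, X6; row i has aⱼ where attribute j ∈ Si, else bᵢⱼ.
Initial tableau (one row per fragment):
  row 1: a1 b12 a3 a4 b15 b16
  row 2: b21 a2 a3 a4 a5 a6
  row 3: b31 b32 a3 a4 b35 a6
Rows 2 and 3 agree on X6; apply X6→X4, X5 and equate their X4, X5 entries.
Rows 1 and 2 agree on X4; apply X4→X2, X6 and equate their X2, X6 entries.
Rows 1 and 3 agree on X4; apply X4→X2, X6 and equate their X2, X6 entries.
Rows 2 and 3 agree on X3, X5; apply X3, X5→X1, X6 and equate their X1, X6 entries.
Rows 1 and 2 agree on X6; apply X6→X4, X5 and equate their X4, X5 entries.
Rows 1 and 2 agree on X3, X5; apply X3, X5→X1, X6 and equate their X1, X6 entries.
Row 1 is now all distinguished symbols — the join is lossless.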